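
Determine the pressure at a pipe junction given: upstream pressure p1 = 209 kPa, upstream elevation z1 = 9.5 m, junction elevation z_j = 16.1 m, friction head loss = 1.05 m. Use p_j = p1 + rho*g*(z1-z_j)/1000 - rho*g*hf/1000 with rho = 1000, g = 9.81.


Junction pressure: p_j = p1 + rho*g*(z1 - z_j)/1000 - rho*g*hf/1000.
Elevation term = 1000*9.81*(9.5 - 16.1)/1000 = -64.746 kPa.
Friction term = 1000*9.81*1.05/1000 = 10.3 kPa.
p_j = 209 + -64.746 - 10.3 = 133.95 kPa.

133.95


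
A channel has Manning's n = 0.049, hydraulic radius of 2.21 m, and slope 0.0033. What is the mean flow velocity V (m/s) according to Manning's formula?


Manning's equation gives V = (1/n) * R^(2/3) * S^(1/2).
First, compute R^(2/3) = 2.21^(2/3) = 1.6967.
Next, S^(1/2) = 0.0033^(1/2) = 0.057446.
Then 1/n = 1/0.049 = 20.41.
V = 20.41 * 1.6967 * 0.057446 = 1.9891 m/s.

1.9891


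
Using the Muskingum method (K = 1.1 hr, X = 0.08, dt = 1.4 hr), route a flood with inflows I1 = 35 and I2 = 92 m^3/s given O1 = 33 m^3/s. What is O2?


Muskingum coefficients:
denom = 2*K*(1-X) + dt = 2*1.1*(1-0.08) + 1.4 = 3.424.
C0 = (dt - 2*K*X)/denom = (1.4 - 2*1.1*0.08)/3.424 = 0.3575.
C1 = (dt + 2*K*X)/denom = (1.4 + 2*1.1*0.08)/3.424 = 0.4603.
C2 = (2*K*(1-X) - dt)/denom = 0.1822.
O2 = C0*I2 + C1*I1 + C2*O1
   = 0.3575*92 + 0.4603*35 + 0.1822*33
   = 55.01 m^3/s.

55.01


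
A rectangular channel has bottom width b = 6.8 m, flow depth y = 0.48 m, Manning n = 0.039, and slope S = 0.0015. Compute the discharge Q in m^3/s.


For a rectangular channel, the cross-sectional area A = b * y = 6.8 * 0.48 = 3.26 m^2.
The wetted perimeter P = b + 2y = 6.8 + 2*0.48 = 7.76 m.
Hydraulic radius R = A/P = 3.26/7.76 = 0.4206 m.
Velocity V = (1/n)*R^(2/3)*S^(1/2) = (1/0.039)*0.4206^(2/3)*0.0015^(1/2) = 0.5575 m/s.
Discharge Q = A * V = 3.26 * 0.5575 = 1.82 m^3/s.

1.82


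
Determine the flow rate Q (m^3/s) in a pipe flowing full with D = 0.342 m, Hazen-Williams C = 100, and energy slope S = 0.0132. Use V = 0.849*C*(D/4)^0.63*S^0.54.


For a full circular pipe, R = D/4 = 0.342/4 = 0.0855 m.
V = 0.849 * 100 * 0.0855^0.63 * 0.0132^0.54
  = 0.849 * 100 * 0.212392 * 0.09663
  = 1.7424 m/s.
Pipe area A = pi*D^2/4 = pi*0.342^2/4 = 0.0919 m^2.
Q = A * V = 0.0919 * 1.7424 = 0.1601 m^3/s.

0.1601


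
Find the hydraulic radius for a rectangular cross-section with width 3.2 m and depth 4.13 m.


For a rectangular section:
Flow area A = b * y = 3.2 * 4.13 = 13.22 m^2.
Wetted perimeter P = b + 2y = 3.2 + 2*4.13 = 11.46 m.
Hydraulic radius R = A/P = 13.22 / 11.46 = 1.1532 m.

1.1532


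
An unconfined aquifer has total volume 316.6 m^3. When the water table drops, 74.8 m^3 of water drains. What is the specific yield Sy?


Specific yield Sy = Volume drained / Total volume.
Sy = 74.8 / 316.6
   = 0.2363.

0.2363


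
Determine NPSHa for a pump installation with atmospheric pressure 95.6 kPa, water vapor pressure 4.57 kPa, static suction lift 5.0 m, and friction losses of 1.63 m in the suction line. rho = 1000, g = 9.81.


NPSHa = p_atm/(rho*g) - z_s - hf_s - p_vap/(rho*g).
p_atm/(rho*g) = 95.6*1000 / (1000*9.81) = 9.745 m.
p_vap/(rho*g) = 4.57*1000 / (1000*9.81) = 0.466 m.
NPSHa = 9.745 - 5.0 - 1.63 - 0.466
      = 2.65 m.

2.65


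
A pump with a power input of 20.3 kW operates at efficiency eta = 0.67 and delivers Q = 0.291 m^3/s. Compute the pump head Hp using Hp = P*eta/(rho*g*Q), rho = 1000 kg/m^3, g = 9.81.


Pump head formula: Hp = P * eta / (rho * g * Q).
Numerator: P * eta = 20.3 * 1000 * 0.67 = 13601.0 W.
Denominator: rho * g * Q = 1000 * 9.81 * 0.291 = 2854.71.
Hp = 13601.0 / 2854.71 = 4.76 m.

4.76


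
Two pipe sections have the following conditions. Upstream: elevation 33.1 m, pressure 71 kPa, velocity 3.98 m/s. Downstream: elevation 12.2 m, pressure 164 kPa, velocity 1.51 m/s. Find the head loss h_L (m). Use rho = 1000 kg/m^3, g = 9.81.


Total head at each section: H = z + p/(rho*g) + V^2/(2g).
H1 = 33.1 + 71*1000/(1000*9.81) + 3.98^2/(2*9.81)
   = 33.1 + 7.238 + 0.8074
   = 41.145 m.
H2 = 12.2 + 164*1000/(1000*9.81) + 1.51^2/(2*9.81)
   = 12.2 + 16.718 + 0.1162
   = 29.034 m.
h_L = H1 - H2 = 41.145 - 29.034 = 12.111 m.

12.111


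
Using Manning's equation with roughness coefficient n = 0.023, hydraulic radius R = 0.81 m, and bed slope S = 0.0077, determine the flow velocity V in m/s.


Manning's equation gives V = (1/n) * R^(2/3) * S^(1/2).
First, compute R^(2/3) = 0.81^(2/3) = 0.8689.
Next, S^(1/2) = 0.0077^(1/2) = 0.08775.
Then 1/n = 1/0.023 = 43.48.
V = 43.48 * 0.8689 * 0.08775 = 3.3152 m/s.

3.3152


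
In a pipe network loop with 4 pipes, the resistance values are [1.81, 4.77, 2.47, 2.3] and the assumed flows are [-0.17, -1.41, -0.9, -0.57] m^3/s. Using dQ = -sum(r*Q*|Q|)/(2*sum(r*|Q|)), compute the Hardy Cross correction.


Numerator terms (r*Q*|Q|): 1.81*-0.17*|-0.17| = -0.0523; 4.77*-1.41*|-1.41| = -9.4832; 2.47*-0.9*|-0.9| = -2.0007; 2.3*-0.57*|-0.57| = -0.7473.
Sum of numerator = -12.2835.
Denominator terms (r*|Q|): 1.81*|-0.17| = 0.3077; 4.77*|-1.41| = 6.7257; 2.47*|-0.9| = 2.223; 2.3*|-0.57| = 1.311.
2 * sum of denominator = 2 * 10.5674 = 21.1348.
dQ = --12.2835 / 21.1348 = 0.5812 m^3/s.

0.5812


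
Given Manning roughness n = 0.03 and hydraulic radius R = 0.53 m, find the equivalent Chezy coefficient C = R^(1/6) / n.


The Chezy coefficient relates to Manning's n through C = R^(1/6) / n.
R^(1/6) = 0.53^(1/6) = 0.899593.
C = 0.899593 / 0.03 = 29.99 m^(1/2)/s.

29.99


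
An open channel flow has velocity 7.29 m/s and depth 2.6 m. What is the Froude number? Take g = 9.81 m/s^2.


The Froude number is defined as Fr = V / sqrt(g*y).
g*y = 9.81 * 2.6 = 25.506.
sqrt(g*y) = sqrt(25.506) = 5.0503.
Fr = 7.29 / 5.0503 = 1.4435.

1.4435


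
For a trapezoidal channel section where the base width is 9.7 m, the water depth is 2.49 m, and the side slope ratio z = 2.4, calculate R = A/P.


For a trapezoidal section with side slope z:
A = (b + z*y)*y = (9.7 + 2.4*2.49)*2.49 = 39.033 m^2.
P = b + 2*y*sqrt(1 + z^2) = 9.7 + 2*2.49*sqrt(1 + 2.4^2) = 22.648 m.
R = A/P = 39.033 / 22.648 = 1.7235 m.

1.7235


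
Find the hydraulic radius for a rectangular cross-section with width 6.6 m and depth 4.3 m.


For a rectangular section:
Flow area A = b * y = 6.6 * 4.3 = 28.38 m^2.
Wetted perimeter P = b + 2y = 6.6 + 2*4.3 = 15.2 m.
Hydraulic radius R = A/P = 28.38 / 15.2 = 1.8671 m.

1.8671


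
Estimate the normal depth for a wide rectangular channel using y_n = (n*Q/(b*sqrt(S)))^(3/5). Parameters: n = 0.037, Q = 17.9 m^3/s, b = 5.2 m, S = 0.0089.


We use the wide-channel approximation y_n = (n*Q/(b*sqrt(S)))^(3/5).
sqrt(S) = sqrt(0.0089) = 0.09434.
Numerator: n*Q = 0.037 * 17.9 = 0.6623.
Denominator: b*sqrt(S) = 5.2 * 0.09434 = 0.490568.
arg = 1.3501.
y_n = 1.3501^(3/5) = 1.1973 m.

1.1973


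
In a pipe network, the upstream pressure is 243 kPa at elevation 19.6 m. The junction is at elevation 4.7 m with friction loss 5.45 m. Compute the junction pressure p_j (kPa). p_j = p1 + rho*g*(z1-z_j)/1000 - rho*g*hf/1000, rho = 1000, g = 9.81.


Junction pressure: p_j = p1 + rho*g*(z1 - z_j)/1000 - rho*g*hf/1000.
Elevation term = 1000*9.81*(19.6 - 4.7)/1000 = 146.169 kPa.
Friction term = 1000*9.81*5.45/1000 = 53.465 kPa.
p_j = 243 + 146.169 - 53.465 = 335.7 kPa.

335.7


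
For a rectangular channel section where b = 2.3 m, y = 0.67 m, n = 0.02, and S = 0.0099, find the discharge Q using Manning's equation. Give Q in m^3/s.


For a rectangular channel, the cross-sectional area A = b * y = 2.3 * 0.67 = 1.54 m^2.
The wetted perimeter P = b + 2y = 2.3 + 2*0.67 = 3.64 m.
Hydraulic radius R = A/P = 1.54/3.64 = 0.4234 m.
Velocity V = (1/n)*R^(2/3)*S^(1/2) = (1/0.02)*0.4234^(2/3)*0.0099^(1/2) = 2.8049 m/s.
Discharge Q = A * V = 1.54 * 2.8049 = 4.322 m^3/s.

4.322


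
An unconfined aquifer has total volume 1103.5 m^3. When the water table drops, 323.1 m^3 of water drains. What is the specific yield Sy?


Specific yield Sy = Volume drained / Total volume.
Sy = 323.1 / 1103.5
   = 0.2928.

0.2928


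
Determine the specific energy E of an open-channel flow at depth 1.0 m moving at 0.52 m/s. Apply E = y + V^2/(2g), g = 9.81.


Specific energy E = y + V^2/(2g).
Velocity head = V^2/(2g) = 0.52^2 / (2*9.81) = 0.2704 / 19.62 = 0.0138 m.
E = 1.0 + 0.0138 = 1.0138 m.

1.0138


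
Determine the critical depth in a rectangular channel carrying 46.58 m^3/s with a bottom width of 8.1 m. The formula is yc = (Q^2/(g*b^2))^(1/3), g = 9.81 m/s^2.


Using yc = (Q^2 / (g * b^2))^(1/3):
Q^2 = 46.58^2 = 2169.7.
g * b^2 = 9.81 * 8.1^2 = 9.81 * 65.61 = 643.63.
Q^2 / (g*b^2) = 2169.7 / 643.63 = 3.371.
yc = 3.371^(1/3) = 1.4994 m.

1.4994


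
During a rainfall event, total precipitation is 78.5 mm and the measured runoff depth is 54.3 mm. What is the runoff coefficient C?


The runoff coefficient C = runoff depth / rainfall depth.
C = 54.3 / 78.5
  = 0.6917.

0.6917


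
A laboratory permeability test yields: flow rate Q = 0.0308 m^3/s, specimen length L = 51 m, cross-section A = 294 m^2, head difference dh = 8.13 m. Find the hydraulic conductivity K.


From K = Q*L / (A*dh):
Numerator: Q*L = 0.0308 * 51 = 1.5708.
Denominator: A*dh = 294 * 8.13 = 2390.22.
K = 1.5708 / 2390.22 = 0.000657 m/s.

0.000657


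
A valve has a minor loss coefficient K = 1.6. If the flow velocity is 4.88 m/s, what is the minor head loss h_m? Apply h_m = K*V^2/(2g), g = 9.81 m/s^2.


Minor loss formula: h_m = K * V^2/(2g).
V^2 = 4.88^2 = 23.8144.
V^2/(2g) = 23.8144 / 19.62 = 1.2138 m.
h_m = 1.6 * 1.2138 = 1.9421 m.

1.9421


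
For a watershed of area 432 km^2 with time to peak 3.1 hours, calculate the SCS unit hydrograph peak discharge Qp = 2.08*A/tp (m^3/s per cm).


SCS formula: Qp = 2.08 * A / tp.
Qp = 2.08 * 432 / 3.1
   = 898.56 / 3.1
   = 289.86 m^3/s per cm.

289.86


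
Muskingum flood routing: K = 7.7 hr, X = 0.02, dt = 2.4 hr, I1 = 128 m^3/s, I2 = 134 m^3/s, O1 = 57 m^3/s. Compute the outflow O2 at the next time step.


Muskingum coefficients:
denom = 2*K*(1-X) + dt = 2*7.7*(1-0.02) + 2.4 = 17.492.
C0 = (dt - 2*K*X)/denom = (2.4 - 2*7.7*0.02)/17.492 = 0.1196.
C1 = (dt + 2*K*X)/denom = (2.4 + 2*7.7*0.02)/17.492 = 0.1548.
C2 = (2*K*(1-X) - dt)/denom = 0.7256.
O2 = C0*I2 + C1*I1 + C2*O1
   = 0.1196*134 + 0.1548*128 + 0.7256*57
   = 77.2 m^3/s.

77.2


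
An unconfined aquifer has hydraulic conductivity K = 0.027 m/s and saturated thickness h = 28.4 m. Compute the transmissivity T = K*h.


Transmissivity is defined as T = K * h.
T = 0.027 * 28.4
  = 0.7668 m^2/s.

0.7668


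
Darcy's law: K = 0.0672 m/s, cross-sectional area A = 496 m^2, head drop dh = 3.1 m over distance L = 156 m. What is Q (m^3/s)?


Darcy's law: Q = K * A * i, where i = dh/L.
Hydraulic gradient i = 3.1 / 156 = 0.019872.
Q = 0.0672 * 496 * 0.019872
  = 0.6624 m^3/s.

0.6624


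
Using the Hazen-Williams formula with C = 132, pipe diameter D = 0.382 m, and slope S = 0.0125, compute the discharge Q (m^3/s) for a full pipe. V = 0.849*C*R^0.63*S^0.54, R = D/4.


For a full circular pipe, R = D/4 = 0.382/4 = 0.0955 m.
V = 0.849 * 132 * 0.0955^0.63 * 0.0125^0.54
  = 0.849 * 132 * 0.22772 * 0.093828
  = 2.3945 m/s.
Pipe area A = pi*D^2/4 = pi*0.382^2/4 = 0.1146 m^2.
Q = A * V = 0.1146 * 2.3945 = 0.2744 m^3/s.

0.2744


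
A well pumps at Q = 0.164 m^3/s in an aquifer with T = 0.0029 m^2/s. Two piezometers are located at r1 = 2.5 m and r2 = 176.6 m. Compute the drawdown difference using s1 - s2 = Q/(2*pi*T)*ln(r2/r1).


Thiem equation: s1 - s2 = Q/(2*pi*T) * ln(r2/r1).
ln(r2/r1) = ln(176.6/2.5) = 4.2576.
Q/(2*pi*T) = 0.164 / (2*pi*0.0029) = 0.164 / 0.0182 = 9.0005.
s1 - s2 = 9.0005 * 4.2576 = 38.3204 m.

38.3204


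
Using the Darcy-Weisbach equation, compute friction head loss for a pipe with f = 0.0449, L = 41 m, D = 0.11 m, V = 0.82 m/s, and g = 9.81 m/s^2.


Darcy-Weisbach equation: h_f = f * (L/D) * V^2/(2g).
f * L/D = 0.0449 * 41/0.11 = 16.7355.
V^2/(2g) = 0.82^2 / (2*9.81) = 0.6724 / 19.62 = 0.0343 m.
h_f = 16.7355 * 0.0343 = 0.574 m.

0.574


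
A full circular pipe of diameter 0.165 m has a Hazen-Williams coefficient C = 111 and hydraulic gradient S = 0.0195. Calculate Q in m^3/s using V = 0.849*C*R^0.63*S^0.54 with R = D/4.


For a full circular pipe, R = D/4 = 0.165/4 = 0.0413 m.
V = 0.849 * 111 * 0.0413^0.63 * 0.0195^0.54
  = 0.849 * 111 * 0.134189 * 0.119294
  = 1.5086 m/s.
Pipe area A = pi*D^2/4 = pi*0.165^2/4 = 0.0214 m^2.
Q = A * V = 0.0214 * 1.5086 = 0.0323 m^3/s.

0.0323


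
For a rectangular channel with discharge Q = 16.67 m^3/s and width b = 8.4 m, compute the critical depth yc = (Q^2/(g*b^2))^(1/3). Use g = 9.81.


Using yc = (Q^2 / (g * b^2))^(1/3):
Q^2 = 16.67^2 = 277.89.
g * b^2 = 9.81 * 8.4^2 = 9.81 * 70.56 = 692.19.
Q^2 / (g*b^2) = 277.89 / 692.19 = 0.4015.
yc = 0.4015^(1/3) = 0.7377 m.

0.7377


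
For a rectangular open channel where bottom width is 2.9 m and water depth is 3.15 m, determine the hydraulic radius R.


For a rectangular section:
Flow area A = b * y = 2.9 * 3.15 = 9.13 m^2.
Wetted perimeter P = b + 2y = 2.9 + 2*3.15 = 9.2 m.
Hydraulic radius R = A/P = 9.13 / 9.2 = 0.9929 m.

0.9929


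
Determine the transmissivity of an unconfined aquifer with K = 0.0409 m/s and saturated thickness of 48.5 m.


Transmissivity is defined as T = K * h.
T = 0.0409 * 48.5
  = 1.9836 m^2/s.

1.9836


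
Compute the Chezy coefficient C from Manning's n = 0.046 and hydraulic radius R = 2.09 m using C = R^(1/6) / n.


The Chezy coefficient relates to Manning's n through C = R^(1/6) / n.
R^(1/6) = 2.09^(1/6) = 1.130727.
C = 1.130727 / 0.046 = 24.58 m^(1/2)/s.

24.58


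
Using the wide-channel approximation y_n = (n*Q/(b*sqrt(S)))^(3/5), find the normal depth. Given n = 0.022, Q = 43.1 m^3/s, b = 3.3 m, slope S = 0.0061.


We use the wide-channel approximation y_n = (n*Q/(b*sqrt(S)))^(3/5).
sqrt(S) = sqrt(0.0061) = 0.078102.
Numerator: n*Q = 0.022 * 43.1 = 0.9482.
Denominator: b*sqrt(S) = 3.3 * 0.078102 = 0.257737.
arg = 3.6789.
y_n = 3.6789^(3/5) = 2.1849 m.

2.1849


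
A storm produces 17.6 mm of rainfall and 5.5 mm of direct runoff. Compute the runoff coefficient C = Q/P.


The runoff coefficient C = runoff depth / rainfall depth.
C = 5.5 / 17.6
  = 0.3125.

0.3125


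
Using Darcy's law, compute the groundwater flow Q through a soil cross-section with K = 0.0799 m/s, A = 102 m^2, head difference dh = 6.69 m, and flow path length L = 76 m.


Darcy's law: Q = K * A * i, where i = dh/L.
Hydraulic gradient i = 6.69 / 76 = 0.088026.
Q = 0.0799 * 102 * 0.088026
  = 0.7174 m^3/s.

0.7174


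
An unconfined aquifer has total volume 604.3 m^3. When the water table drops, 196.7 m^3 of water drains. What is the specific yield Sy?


Specific yield Sy = Volume drained / Total volume.
Sy = 196.7 / 604.3
   = 0.3255.

0.3255


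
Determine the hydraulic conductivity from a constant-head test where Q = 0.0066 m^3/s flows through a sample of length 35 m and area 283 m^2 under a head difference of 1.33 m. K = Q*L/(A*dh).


From K = Q*L / (A*dh):
Numerator: Q*L = 0.0066 * 35 = 0.231.
Denominator: A*dh = 283 * 1.33 = 376.39.
K = 0.231 / 376.39 = 0.000614 m/s.

0.000614


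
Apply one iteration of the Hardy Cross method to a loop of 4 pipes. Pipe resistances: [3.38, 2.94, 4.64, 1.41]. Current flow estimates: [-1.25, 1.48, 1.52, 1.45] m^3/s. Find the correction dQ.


Numerator terms (r*Q*|Q|): 3.38*-1.25*|-1.25| = -5.2812; 2.94*1.48*|1.48| = 6.4398; 4.64*1.52*|1.52| = 10.7203; 1.41*1.45*|1.45| = 2.9645.
Sum of numerator = 14.8433.
Denominator terms (r*|Q|): 3.38*|-1.25| = 4.225; 2.94*|1.48| = 4.3512; 4.64*|1.52| = 7.0528; 1.41*|1.45| = 2.0445.
2 * sum of denominator = 2 * 17.6735 = 35.347.
dQ = -14.8433 / 35.347 = -0.4199 m^3/s.

-0.4199


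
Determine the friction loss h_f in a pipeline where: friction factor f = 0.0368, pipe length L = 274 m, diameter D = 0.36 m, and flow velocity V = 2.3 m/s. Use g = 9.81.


Darcy-Weisbach equation: h_f = f * (L/D) * V^2/(2g).
f * L/D = 0.0368 * 274/0.36 = 28.0089.
V^2/(2g) = 2.3^2 / (2*9.81) = 5.29 / 19.62 = 0.2696 m.
h_f = 28.0089 * 0.2696 = 7.552 m.

7.552


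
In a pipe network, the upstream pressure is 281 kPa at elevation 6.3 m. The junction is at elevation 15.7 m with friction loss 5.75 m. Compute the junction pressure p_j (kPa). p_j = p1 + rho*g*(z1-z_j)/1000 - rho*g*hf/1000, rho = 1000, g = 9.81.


Junction pressure: p_j = p1 + rho*g*(z1 - z_j)/1000 - rho*g*hf/1000.
Elevation term = 1000*9.81*(6.3 - 15.7)/1000 = -92.214 kPa.
Friction term = 1000*9.81*5.75/1000 = 56.407 kPa.
p_j = 281 + -92.214 - 56.407 = 132.38 kPa.

132.38


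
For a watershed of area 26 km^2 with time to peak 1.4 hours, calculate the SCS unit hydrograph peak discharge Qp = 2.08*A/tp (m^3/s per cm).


SCS formula: Qp = 2.08 * A / tp.
Qp = 2.08 * 26 / 1.4
   = 54.08 / 1.4
   = 38.63 m^3/s per cm.

38.63


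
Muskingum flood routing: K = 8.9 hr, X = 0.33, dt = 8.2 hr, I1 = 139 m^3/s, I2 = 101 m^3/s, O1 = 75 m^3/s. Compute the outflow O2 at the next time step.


Muskingum coefficients:
denom = 2*K*(1-X) + dt = 2*8.9*(1-0.33) + 8.2 = 20.126.
C0 = (dt - 2*K*X)/denom = (8.2 - 2*8.9*0.33)/20.126 = 0.1156.
C1 = (dt + 2*K*X)/denom = (8.2 + 2*8.9*0.33)/20.126 = 0.6993.
C2 = (2*K*(1-X) - dt)/denom = 0.1851.
O2 = C0*I2 + C1*I1 + C2*O1
   = 0.1156*101 + 0.6993*139 + 0.1851*75
   = 122.76 m^3/s.

122.76


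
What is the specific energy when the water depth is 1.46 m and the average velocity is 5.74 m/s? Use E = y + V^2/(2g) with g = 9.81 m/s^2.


Specific energy E = y + V^2/(2g).
Velocity head = V^2/(2g) = 5.74^2 / (2*9.81) = 32.9476 / 19.62 = 1.6793 m.
E = 1.46 + 1.6793 = 3.1393 m.

3.1393


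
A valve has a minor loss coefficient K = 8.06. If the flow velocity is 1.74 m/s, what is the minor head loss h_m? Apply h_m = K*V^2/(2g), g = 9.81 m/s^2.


Minor loss formula: h_m = K * V^2/(2g).
V^2 = 1.74^2 = 3.0276.
V^2/(2g) = 3.0276 / 19.62 = 0.1543 m.
h_m = 8.06 * 0.1543 = 1.2438 m.

1.2438


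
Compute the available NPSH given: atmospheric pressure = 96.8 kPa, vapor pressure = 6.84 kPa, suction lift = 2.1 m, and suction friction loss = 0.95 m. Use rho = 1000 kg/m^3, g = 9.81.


NPSHa = p_atm/(rho*g) - z_s - hf_s - p_vap/(rho*g).
p_atm/(rho*g) = 96.8*1000 / (1000*9.81) = 9.867 m.
p_vap/(rho*g) = 6.84*1000 / (1000*9.81) = 0.697 m.
NPSHa = 9.867 - 2.1 - 0.95 - 0.697
      = 6.12 m.

6.12


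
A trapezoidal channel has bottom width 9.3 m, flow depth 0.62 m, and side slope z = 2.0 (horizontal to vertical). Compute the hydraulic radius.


For a trapezoidal section with side slope z:
A = (b + z*y)*y = (9.3 + 2.0*0.62)*0.62 = 6.535 m^2.
P = b + 2*y*sqrt(1 + z^2) = 9.3 + 2*0.62*sqrt(1 + 2.0^2) = 12.073 m.
R = A/P = 6.535 / 12.073 = 0.5413 m.

0.5413


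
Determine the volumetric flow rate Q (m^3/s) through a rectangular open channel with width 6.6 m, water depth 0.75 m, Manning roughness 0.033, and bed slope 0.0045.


For a rectangular channel, the cross-sectional area A = b * y = 6.6 * 0.75 = 4.95 m^2.
The wetted perimeter P = b + 2y = 6.6 + 2*0.75 = 8.1 m.
Hydraulic radius R = A/P = 4.95/8.1 = 0.6111 m.
Velocity V = (1/n)*R^(2/3)*S^(1/2) = (1/0.033)*0.6111^(2/3)*0.0045^(1/2) = 1.4639 m/s.
Discharge Q = A * V = 4.95 * 1.4639 = 7.246 m^3/s.

7.246


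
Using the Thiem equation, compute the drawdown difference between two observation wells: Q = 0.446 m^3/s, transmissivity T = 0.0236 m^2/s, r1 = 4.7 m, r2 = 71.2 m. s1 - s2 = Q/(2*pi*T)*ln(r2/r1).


Thiem equation: s1 - s2 = Q/(2*pi*T) * ln(r2/r1).
ln(r2/r1) = ln(71.2/4.7) = 2.7179.
Q/(2*pi*T) = 0.446 / (2*pi*0.0236) = 0.446 / 0.1483 = 3.0078.
s1 - s2 = 3.0078 * 2.7179 = 8.1749 m.

8.1749


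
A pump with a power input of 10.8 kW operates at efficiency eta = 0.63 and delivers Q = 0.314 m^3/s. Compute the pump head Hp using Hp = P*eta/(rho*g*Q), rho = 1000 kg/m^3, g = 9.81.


Pump head formula: Hp = P * eta / (rho * g * Q).
Numerator: P * eta = 10.8 * 1000 * 0.63 = 6804.0 W.
Denominator: rho * g * Q = 1000 * 9.81 * 0.314 = 3080.34.
Hp = 6804.0 / 3080.34 = 2.21 m.

2.21


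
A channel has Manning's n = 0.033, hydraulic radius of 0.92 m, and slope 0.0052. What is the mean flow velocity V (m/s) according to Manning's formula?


Manning's equation gives V = (1/n) * R^(2/3) * S^(1/2).
First, compute R^(2/3) = 0.92^(2/3) = 0.9459.
Next, S^(1/2) = 0.0052^(1/2) = 0.072111.
Then 1/n = 1/0.033 = 30.3.
V = 30.3 * 0.9459 * 0.072111 = 2.067 m/s.

2.067


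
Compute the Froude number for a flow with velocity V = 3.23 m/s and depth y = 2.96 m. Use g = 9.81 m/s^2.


The Froude number is defined as Fr = V / sqrt(g*y).
g*y = 9.81 * 2.96 = 29.0376.
sqrt(g*y) = sqrt(29.0376) = 5.3887.
Fr = 3.23 / 5.3887 = 0.5994.

0.5994


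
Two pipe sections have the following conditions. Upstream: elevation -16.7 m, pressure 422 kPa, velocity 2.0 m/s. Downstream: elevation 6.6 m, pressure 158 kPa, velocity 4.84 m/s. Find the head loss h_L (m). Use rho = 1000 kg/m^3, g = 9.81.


Total head at each section: H = z + p/(rho*g) + V^2/(2g).
H1 = -16.7 + 422*1000/(1000*9.81) + 2.0^2/(2*9.81)
   = -16.7 + 43.017 + 0.2039
   = 26.521 m.
H2 = 6.6 + 158*1000/(1000*9.81) + 4.84^2/(2*9.81)
   = 6.6 + 16.106 + 1.194
   = 23.9 m.
h_L = H1 - H2 = 26.521 - 23.9 = 2.621 m.

2.621


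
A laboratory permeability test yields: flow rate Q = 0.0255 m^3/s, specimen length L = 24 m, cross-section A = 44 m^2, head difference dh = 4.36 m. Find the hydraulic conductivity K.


From K = Q*L / (A*dh):
Numerator: Q*L = 0.0255 * 24 = 0.612.
Denominator: A*dh = 44 * 4.36 = 191.84.
K = 0.612 / 191.84 = 0.00319 m/s.

0.00319


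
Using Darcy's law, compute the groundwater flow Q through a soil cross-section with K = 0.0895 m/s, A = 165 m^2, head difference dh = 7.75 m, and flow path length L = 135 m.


Darcy's law: Q = K * A * i, where i = dh/L.
Hydraulic gradient i = 7.75 / 135 = 0.057407.
Q = 0.0895 * 165 * 0.057407
  = 0.8478 m^3/s.

0.8478


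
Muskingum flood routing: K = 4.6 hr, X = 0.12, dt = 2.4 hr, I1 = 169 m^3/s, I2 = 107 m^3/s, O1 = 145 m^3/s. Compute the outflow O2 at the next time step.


Muskingum coefficients:
denom = 2*K*(1-X) + dt = 2*4.6*(1-0.12) + 2.4 = 10.496.
C0 = (dt - 2*K*X)/denom = (2.4 - 2*4.6*0.12)/10.496 = 0.1235.
C1 = (dt + 2*K*X)/denom = (2.4 + 2*4.6*0.12)/10.496 = 0.3338.
C2 = (2*K*(1-X) - dt)/denom = 0.5427.
O2 = C0*I2 + C1*I1 + C2*O1
   = 0.1235*107 + 0.3338*169 + 0.5427*145
   = 148.32 m^3/s.

148.32


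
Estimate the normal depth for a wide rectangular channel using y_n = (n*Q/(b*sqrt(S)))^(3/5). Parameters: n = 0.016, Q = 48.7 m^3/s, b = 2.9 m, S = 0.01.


We use the wide-channel approximation y_n = (n*Q/(b*sqrt(S)))^(3/5).
sqrt(S) = sqrt(0.01) = 0.1.
Numerator: n*Q = 0.016 * 48.7 = 0.7792.
Denominator: b*sqrt(S) = 2.9 * 0.1 = 0.29.
arg = 2.6869.
y_n = 2.6869^(3/5) = 1.8095 m.

1.8095


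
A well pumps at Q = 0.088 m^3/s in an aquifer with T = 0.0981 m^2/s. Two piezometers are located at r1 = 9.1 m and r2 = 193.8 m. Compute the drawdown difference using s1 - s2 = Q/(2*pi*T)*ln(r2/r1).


Thiem equation: s1 - s2 = Q/(2*pi*T) * ln(r2/r1).
ln(r2/r1) = ln(193.8/9.1) = 3.0586.
Q/(2*pi*T) = 0.088 / (2*pi*0.0981) = 0.088 / 0.6164 = 0.1428.
s1 - s2 = 0.1428 * 3.0586 = 0.4367 m.

0.4367


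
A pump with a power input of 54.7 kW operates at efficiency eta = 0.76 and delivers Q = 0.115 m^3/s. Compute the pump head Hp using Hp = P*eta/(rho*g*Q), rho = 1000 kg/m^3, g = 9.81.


Pump head formula: Hp = P * eta / (rho * g * Q).
Numerator: P * eta = 54.7 * 1000 * 0.76 = 41572.0 W.
Denominator: rho * g * Q = 1000 * 9.81 * 0.115 = 1128.15.
Hp = 41572.0 / 1128.15 = 36.85 m.

36.85


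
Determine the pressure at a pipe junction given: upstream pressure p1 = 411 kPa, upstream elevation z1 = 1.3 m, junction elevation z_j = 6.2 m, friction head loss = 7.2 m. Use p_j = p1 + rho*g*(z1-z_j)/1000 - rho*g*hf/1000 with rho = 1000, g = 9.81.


Junction pressure: p_j = p1 + rho*g*(z1 - z_j)/1000 - rho*g*hf/1000.
Elevation term = 1000*9.81*(1.3 - 6.2)/1000 = -48.069 kPa.
Friction term = 1000*9.81*7.2/1000 = 70.632 kPa.
p_j = 411 + -48.069 - 70.632 = 292.3 kPa.

292.3


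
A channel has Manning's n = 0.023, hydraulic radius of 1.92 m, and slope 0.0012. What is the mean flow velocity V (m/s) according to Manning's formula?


Manning's equation gives V = (1/n) * R^(2/3) * S^(1/2).
First, compute R^(2/3) = 1.92^(2/3) = 1.5448.
Next, S^(1/2) = 0.0012^(1/2) = 0.034641.
Then 1/n = 1/0.023 = 43.48.
V = 43.48 * 1.5448 * 0.034641 = 2.3266 m/s.

2.3266


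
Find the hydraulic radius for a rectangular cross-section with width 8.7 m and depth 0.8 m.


For a rectangular section:
Flow area A = b * y = 8.7 * 0.8 = 6.96 m^2.
Wetted perimeter P = b + 2y = 8.7 + 2*0.8 = 10.3 m.
Hydraulic radius R = A/P = 6.96 / 10.3 = 0.6757 m.

0.6757


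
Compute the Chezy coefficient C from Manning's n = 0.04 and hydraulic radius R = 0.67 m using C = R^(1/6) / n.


The Chezy coefficient relates to Manning's n through C = R^(1/6) / n.
R^(1/6) = 0.67^(1/6) = 0.935433.
C = 0.935433 / 0.04 = 23.39 m^(1/2)/s.

23.39


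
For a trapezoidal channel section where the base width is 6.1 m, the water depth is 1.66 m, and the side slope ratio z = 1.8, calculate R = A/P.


For a trapezoidal section with side slope z:
A = (b + z*y)*y = (6.1 + 1.8*1.66)*1.66 = 15.086 m^2.
P = b + 2*y*sqrt(1 + z^2) = 6.1 + 2*1.66*sqrt(1 + 1.8^2) = 12.936 m.
R = A/P = 15.086 / 12.936 = 1.1662 m.

1.1662


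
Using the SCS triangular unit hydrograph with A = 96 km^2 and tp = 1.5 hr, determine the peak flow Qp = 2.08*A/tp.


SCS formula: Qp = 2.08 * A / tp.
Qp = 2.08 * 96 / 1.5
   = 199.68 / 1.5
   = 133.12 m^3/s per cm.

133.12


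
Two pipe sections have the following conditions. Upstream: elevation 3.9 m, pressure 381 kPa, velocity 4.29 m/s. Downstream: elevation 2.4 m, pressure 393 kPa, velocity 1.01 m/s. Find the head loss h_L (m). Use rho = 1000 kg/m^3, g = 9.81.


Total head at each section: H = z + p/(rho*g) + V^2/(2g).
H1 = 3.9 + 381*1000/(1000*9.81) + 4.29^2/(2*9.81)
   = 3.9 + 38.838 + 0.938
   = 43.676 m.
H2 = 2.4 + 393*1000/(1000*9.81) + 1.01^2/(2*9.81)
   = 2.4 + 40.061 + 0.052
   = 42.513 m.
h_L = H1 - H2 = 43.676 - 42.513 = 1.163 m.

1.163


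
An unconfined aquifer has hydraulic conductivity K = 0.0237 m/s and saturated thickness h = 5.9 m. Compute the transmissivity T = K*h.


Transmissivity is defined as T = K * h.
T = 0.0237 * 5.9
  = 0.1398 m^2/s.

0.1398


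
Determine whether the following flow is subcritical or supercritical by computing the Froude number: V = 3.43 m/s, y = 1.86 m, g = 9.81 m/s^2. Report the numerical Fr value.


The Froude number is defined as Fr = V / sqrt(g*y).
g*y = 9.81 * 1.86 = 18.2466.
sqrt(g*y) = sqrt(18.2466) = 4.2716.
Fr = 3.43 / 4.2716 = 0.803.
Since Fr < 1, the flow is subcritical.

0.803


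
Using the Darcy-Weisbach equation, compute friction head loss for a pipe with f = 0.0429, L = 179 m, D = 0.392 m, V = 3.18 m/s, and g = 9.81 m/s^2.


Darcy-Weisbach equation: h_f = f * (L/D) * V^2/(2g).
f * L/D = 0.0429 * 179/0.392 = 19.5895.
V^2/(2g) = 3.18^2 / (2*9.81) = 10.1124 / 19.62 = 0.5154 m.
h_f = 19.5895 * 0.5154 = 10.097 m.

10.097


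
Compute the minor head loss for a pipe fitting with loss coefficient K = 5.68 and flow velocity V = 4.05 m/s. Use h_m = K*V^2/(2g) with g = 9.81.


Minor loss formula: h_m = K * V^2/(2g).
V^2 = 4.05^2 = 16.4025.
V^2/(2g) = 16.4025 / 19.62 = 0.836 m.
h_m = 5.68 * 0.836 = 4.7485 m.

4.7485


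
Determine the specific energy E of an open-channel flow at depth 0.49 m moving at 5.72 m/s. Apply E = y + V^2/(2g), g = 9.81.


Specific energy E = y + V^2/(2g).
Velocity head = V^2/(2g) = 5.72^2 / (2*9.81) = 32.7184 / 19.62 = 1.6676 m.
E = 0.49 + 1.6676 = 2.1576 m.

2.1576


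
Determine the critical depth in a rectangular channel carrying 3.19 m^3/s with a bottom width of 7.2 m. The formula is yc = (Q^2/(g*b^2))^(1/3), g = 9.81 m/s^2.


Using yc = (Q^2 / (g * b^2))^(1/3):
Q^2 = 3.19^2 = 10.18.
g * b^2 = 9.81 * 7.2^2 = 9.81 * 51.84 = 508.55.
Q^2 / (g*b^2) = 10.18 / 508.55 = 0.02.
yc = 0.02^(1/3) = 0.2715 m.

0.2715


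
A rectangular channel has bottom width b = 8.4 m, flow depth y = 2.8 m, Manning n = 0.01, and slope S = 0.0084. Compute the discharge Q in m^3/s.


For a rectangular channel, the cross-sectional area A = b * y = 8.4 * 2.8 = 23.52 m^2.
The wetted perimeter P = b + 2y = 8.4 + 2*2.8 = 14.0 m.
Hydraulic radius R = A/P = 23.52/14.0 = 1.68 m.
Velocity V = (1/n)*R^(2/3)*S^(1/2) = (1/0.01)*1.68^(2/3)*0.0084^(1/2) = 12.9523 m/s.
Discharge Q = A * V = 23.52 * 12.9523 = 304.637 m^3/s.

304.637


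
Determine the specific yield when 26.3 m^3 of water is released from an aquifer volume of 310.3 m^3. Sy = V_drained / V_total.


Specific yield Sy = Volume drained / Total volume.
Sy = 26.3 / 310.3
   = 0.0848.

0.0848


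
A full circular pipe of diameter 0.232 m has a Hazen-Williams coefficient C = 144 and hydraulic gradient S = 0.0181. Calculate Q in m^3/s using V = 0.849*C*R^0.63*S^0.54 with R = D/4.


For a full circular pipe, R = D/4 = 0.232/4 = 0.058 m.
V = 0.849 * 144 * 0.058^0.63 * 0.0181^0.54
  = 0.849 * 144 * 0.166326 * 0.11459
  = 2.3301 m/s.
Pipe area A = pi*D^2/4 = pi*0.232^2/4 = 0.0423 m^2.
Q = A * V = 0.0423 * 2.3301 = 0.0985 m^3/s.

0.0985


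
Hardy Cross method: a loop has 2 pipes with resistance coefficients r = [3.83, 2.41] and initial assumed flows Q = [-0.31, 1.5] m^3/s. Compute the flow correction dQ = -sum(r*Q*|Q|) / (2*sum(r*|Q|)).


Numerator terms (r*Q*|Q|): 3.83*-0.31*|-0.31| = -0.3681; 2.41*1.5*|1.5| = 5.4225.
Sum of numerator = 5.0544.
Denominator terms (r*|Q|): 3.83*|-0.31| = 1.1873; 2.41*|1.5| = 3.615.
2 * sum of denominator = 2 * 4.8023 = 9.6046.
dQ = -5.0544 / 9.6046 = -0.5263 m^3/s.

-0.5263


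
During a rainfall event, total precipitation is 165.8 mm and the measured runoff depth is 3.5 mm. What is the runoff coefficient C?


The runoff coefficient C = runoff depth / rainfall depth.
C = 3.5 / 165.8
  = 0.0211.

0.0211


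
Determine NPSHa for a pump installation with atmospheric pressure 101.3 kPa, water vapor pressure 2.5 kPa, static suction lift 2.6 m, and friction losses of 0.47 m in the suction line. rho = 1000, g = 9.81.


NPSHa = p_atm/(rho*g) - z_s - hf_s - p_vap/(rho*g).
p_atm/(rho*g) = 101.3*1000 / (1000*9.81) = 10.326 m.
p_vap/(rho*g) = 2.5*1000 / (1000*9.81) = 0.255 m.
NPSHa = 10.326 - 2.6 - 0.47 - 0.255
      = 7.0 m.

7.0


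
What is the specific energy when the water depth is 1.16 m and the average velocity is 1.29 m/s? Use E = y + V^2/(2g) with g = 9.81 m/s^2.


Specific energy E = y + V^2/(2g).
Velocity head = V^2/(2g) = 1.29^2 / (2*9.81) = 1.6641 / 19.62 = 0.0848 m.
E = 1.16 + 0.0848 = 1.2448 m.

1.2448


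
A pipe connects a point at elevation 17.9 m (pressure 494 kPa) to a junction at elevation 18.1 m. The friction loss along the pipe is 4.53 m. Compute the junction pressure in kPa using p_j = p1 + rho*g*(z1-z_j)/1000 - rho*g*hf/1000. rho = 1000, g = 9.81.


Junction pressure: p_j = p1 + rho*g*(z1 - z_j)/1000 - rho*g*hf/1000.
Elevation term = 1000*9.81*(17.9 - 18.1)/1000 = -1.962 kPa.
Friction term = 1000*9.81*4.53/1000 = 44.439 kPa.
p_j = 494 + -1.962 - 44.439 = 447.6 kPa.

447.6


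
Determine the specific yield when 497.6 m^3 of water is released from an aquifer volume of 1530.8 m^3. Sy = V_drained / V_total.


Specific yield Sy = Volume drained / Total volume.
Sy = 497.6 / 1530.8
   = 0.3251.

0.3251


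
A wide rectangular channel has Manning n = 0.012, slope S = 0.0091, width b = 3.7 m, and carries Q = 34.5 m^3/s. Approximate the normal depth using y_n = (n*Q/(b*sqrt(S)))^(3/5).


We use the wide-channel approximation y_n = (n*Q/(b*sqrt(S)))^(3/5).
sqrt(S) = sqrt(0.0091) = 0.095394.
Numerator: n*Q = 0.012 * 34.5 = 0.414.
Denominator: b*sqrt(S) = 3.7 * 0.095394 = 0.352958.
arg = 1.1729.
y_n = 1.1729^(3/5) = 1.1004 m.

1.1004


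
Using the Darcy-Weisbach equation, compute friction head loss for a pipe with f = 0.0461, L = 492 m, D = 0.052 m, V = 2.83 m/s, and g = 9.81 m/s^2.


Darcy-Weisbach equation: h_f = f * (L/D) * V^2/(2g).
f * L/D = 0.0461 * 492/0.052 = 436.1769.
V^2/(2g) = 2.83^2 / (2*9.81) = 8.0089 / 19.62 = 0.4082 m.
h_f = 436.1769 * 0.4082 = 178.048 m.

178.048


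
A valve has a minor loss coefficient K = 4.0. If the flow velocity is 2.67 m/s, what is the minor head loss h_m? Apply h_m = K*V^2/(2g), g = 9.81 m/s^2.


Minor loss formula: h_m = K * V^2/(2g).
V^2 = 2.67^2 = 7.1289.
V^2/(2g) = 7.1289 / 19.62 = 0.3633 m.
h_m = 4.0 * 0.3633 = 1.4534 m.

1.4534


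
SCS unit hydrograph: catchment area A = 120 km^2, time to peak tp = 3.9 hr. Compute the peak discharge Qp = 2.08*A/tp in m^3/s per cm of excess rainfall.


SCS formula: Qp = 2.08 * A / tp.
Qp = 2.08 * 120 / 3.9
   = 249.6 / 3.9
   = 64.0 m^3/s per cm.

64.0


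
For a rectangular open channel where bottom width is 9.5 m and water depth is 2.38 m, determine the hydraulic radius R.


For a rectangular section:
Flow area A = b * y = 9.5 * 2.38 = 22.61 m^2.
Wetted perimeter P = b + 2y = 9.5 + 2*2.38 = 14.26 m.
Hydraulic radius R = A/P = 22.61 / 14.26 = 1.5856 m.

1.5856


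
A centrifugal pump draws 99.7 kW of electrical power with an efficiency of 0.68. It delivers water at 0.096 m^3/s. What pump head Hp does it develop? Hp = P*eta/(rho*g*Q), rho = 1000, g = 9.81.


Pump head formula: Hp = P * eta / (rho * g * Q).
Numerator: P * eta = 99.7 * 1000 * 0.68 = 67796.0 W.
Denominator: rho * g * Q = 1000 * 9.81 * 0.096 = 941.76.
Hp = 67796.0 / 941.76 = 71.99 m.

71.99


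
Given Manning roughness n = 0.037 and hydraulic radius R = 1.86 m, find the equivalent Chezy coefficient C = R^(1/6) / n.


The Chezy coefficient relates to Manning's n through C = R^(1/6) / n.
R^(1/6) = 1.86^(1/6) = 1.108968.
C = 1.108968 / 0.037 = 29.97 m^(1/2)/s.

29.97


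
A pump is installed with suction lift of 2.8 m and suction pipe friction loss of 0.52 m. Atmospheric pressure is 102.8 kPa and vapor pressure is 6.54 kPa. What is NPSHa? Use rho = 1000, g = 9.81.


NPSHa = p_atm/(rho*g) - z_s - hf_s - p_vap/(rho*g).
p_atm/(rho*g) = 102.8*1000 / (1000*9.81) = 10.479 m.
p_vap/(rho*g) = 6.54*1000 / (1000*9.81) = 0.667 m.
NPSHa = 10.479 - 2.8 - 0.52 - 0.667
      = 6.49 m.

6.49


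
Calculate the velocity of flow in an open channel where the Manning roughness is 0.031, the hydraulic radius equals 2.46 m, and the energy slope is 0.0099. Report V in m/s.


Manning's equation gives V = (1/n) * R^(2/3) * S^(1/2).
First, compute R^(2/3) = 2.46^(2/3) = 1.8223.
Next, S^(1/2) = 0.0099^(1/2) = 0.099499.
Then 1/n = 1/0.031 = 32.26.
V = 32.26 * 1.8223 * 0.099499 = 5.849 m/s.

5.849


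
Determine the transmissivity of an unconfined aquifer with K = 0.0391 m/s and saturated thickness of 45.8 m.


Transmissivity is defined as T = K * h.
T = 0.0391 * 45.8
  = 1.7908 m^2/s.

1.7908


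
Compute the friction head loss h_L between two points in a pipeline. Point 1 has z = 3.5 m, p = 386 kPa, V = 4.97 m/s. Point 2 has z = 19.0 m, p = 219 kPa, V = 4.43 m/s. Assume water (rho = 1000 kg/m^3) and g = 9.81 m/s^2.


Total head at each section: H = z + p/(rho*g) + V^2/(2g).
H1 = 3.5 + 386*1000/(1000*9.81) + 4.97^2/(2*9.81)
   = 3.5 + 39.348 + 1.259
   = 44.107 m.
H2 = 19.0 + 219*1000/(1000*9.81) + 4.43^2/(2*9.81)
   = 19.0 + 22.324 + 1.0002
   = 42.324 m.
h_L = H1 - H2 = 44.107 - 42.324 = 1.782 m.

1.782


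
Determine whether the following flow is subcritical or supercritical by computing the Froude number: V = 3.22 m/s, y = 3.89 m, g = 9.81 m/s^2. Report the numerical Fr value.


The Froude number is defined as Fr = V / sqrt(g*y).
g*y = 9.81 * 3.89 = 38.1609.
sqrt(g*y) = sqrt(38.1609) = 6.1775.
Fr = 3.22 / 6.1775 = 0.5213.
Since Fr < 1, the flow is subcritical.

0.5213


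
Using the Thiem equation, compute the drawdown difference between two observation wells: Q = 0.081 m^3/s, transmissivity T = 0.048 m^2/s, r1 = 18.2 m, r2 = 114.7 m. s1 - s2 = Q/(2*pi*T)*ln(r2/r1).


Thiem equation: s1 - s2 = Q/(2*pi*T) * ln(r2/r1).
ln(r2/r1) = ln(114.7/18.2) = 1.8409.
Q/(2*pi*T) = 0.081 / (2*pi*0.048) = 0.081 / 0.3016 = 0.2686.
s1 - s2 = 0.2686 * 1.8409 = 0.4944 m.

0.4944


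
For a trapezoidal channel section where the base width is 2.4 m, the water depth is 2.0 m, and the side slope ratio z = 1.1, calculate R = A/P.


For a trapezoidal section with side slope z:
A = (b + z*y)*y = (2.4 + 1.1*2.0)*2.0 = 9.2 m^2.
P = b + 2*y*sqrt(1 + z^2) = 2.4 + 2*2.0*sqrt(1 + 1.1^2) = 8.346 m.
R = A/P = 9.2 / 8.346 = 1.1023 m.

1.1023


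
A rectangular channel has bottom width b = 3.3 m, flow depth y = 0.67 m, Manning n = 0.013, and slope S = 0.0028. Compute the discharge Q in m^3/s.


For a rectangular channel, the cross-sectional area A = b * y = 3.3 * 0.67 = 2.21 m^2.
The wetted perimeter P = b + 2y = 3.3 + 2*0.67 = 4.64 m.
Hydraulic radius R = A/P = 2.21/4.64 = 0.4765 m.
Velocity V = (1/n)*R^(2/3)*S^(1/2) = (1/0.013)*0.4765^(2/3)*0.0028^(1/2) = 2.4832 m/s.
Discharge Q = A * V = 2.21 * 2.4832 = 5.49 m^3/s.

5.49


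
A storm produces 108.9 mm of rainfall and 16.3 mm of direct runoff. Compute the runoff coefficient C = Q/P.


The runoff coefficient C = runoff depth / rainfall depth.
C = 16.3 / 108.9
  = 0.1497.

0.1497


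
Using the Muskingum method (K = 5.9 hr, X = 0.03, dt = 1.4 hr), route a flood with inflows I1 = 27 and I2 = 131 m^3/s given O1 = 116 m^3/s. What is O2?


Muskingum coefficients:
denom = 2*K*(1-X) + dt = 2*5.9*(1-0.03) + 1.4 = 12.846.
C0 = (dt - 2*K*X)/denom = (1.4 - 2*5.9*0.03)/12.846 = 0.0814.
C1 = (dt + 2*K*X)/denom = (1.4 + 2*5.9*0.03)/12.846 = 0.1365.
C2 = (2*K*(1-X) - dt)/denom = 0.782.
O2 = C0*I2 + C1*I1 + C2*O1
   = 0.0814*131 + 0.1365*27 + 0.782*116
   = 105.07 m^3/s.

105.07


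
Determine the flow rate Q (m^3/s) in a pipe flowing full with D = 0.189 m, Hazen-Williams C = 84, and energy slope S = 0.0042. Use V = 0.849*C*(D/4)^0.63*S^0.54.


For a full circular pipe, R = D/4 = 0.189/4 = 0.0473 m.
V = 0.849 * 84 * 0.0473^0.63 * 0.0042^0.54
  = 0.849 * 84 * 0.146175 * 0.052066
  = 0.5428 m/s.
Pipe area A = pi*D^2/4 = pi*0.189^2/4 = 0.0281 m^2.
Q = A * V = 0.0281 * 0.5428 = 0.0152 m^3/s.

0.0152


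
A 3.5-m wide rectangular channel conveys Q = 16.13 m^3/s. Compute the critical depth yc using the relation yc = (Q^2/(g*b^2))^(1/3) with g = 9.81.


Using yc = (Q^2 / (g * b^2))^(1/3):
Q^2 = 16.13^2 = 260.18.
g * b^2 = 9.81 * 3.5^2 = 9.81 * 12.25 = 120.17.
Q^2 / (g*b^2) = 260.18 / 120.17 = 2.1651.
yc = 2.1651^(1/3) = 1.2937 m.

1.2937


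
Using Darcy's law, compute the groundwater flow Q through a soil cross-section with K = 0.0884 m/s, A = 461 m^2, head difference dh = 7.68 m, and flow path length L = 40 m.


Darcy's law: Q = K * A * i, where i = dh/L.
Hydraulic gradient i = 7.68 / 40 = 0.192.
Q = 0.0884 * 461 * 0.192
  = 7.8245 m^3/s.

7.8245


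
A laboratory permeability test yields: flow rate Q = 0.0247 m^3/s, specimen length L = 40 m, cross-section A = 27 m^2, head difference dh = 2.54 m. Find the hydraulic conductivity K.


From K = Q*L / (A*dh):
Numerator: Q*L = 0.0247 * 40 = 0.988.
Denominator: A*dh = 27 * 2.54 = 68.58.
K = 0.988 / 68.58 = 0.014407 m/s.

0.014407


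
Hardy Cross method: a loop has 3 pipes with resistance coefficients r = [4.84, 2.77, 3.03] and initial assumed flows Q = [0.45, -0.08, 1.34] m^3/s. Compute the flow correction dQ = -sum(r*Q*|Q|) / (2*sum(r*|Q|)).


Numerator terms (r*Q*|Q|): 4.84*0.45*|0.45| = 0.9801; 2.77*-0.08*|-0.08| = -0.0177; 3.03*1.34*|1.34| = 5.4407.
Sum of numerator = 6.403.
Denominator terms (r*|Q|): 4.84*|0.45| = 2.178; 2.77*|-0.08| = 0.2216; 3.03*|1.34| = 4.0602.
2 * sum of denominator = 2 * 6.4598 = 12.9196.
dQ = -6.403 / 12.9196 = -0.4956 m^3/s.

-0.4956


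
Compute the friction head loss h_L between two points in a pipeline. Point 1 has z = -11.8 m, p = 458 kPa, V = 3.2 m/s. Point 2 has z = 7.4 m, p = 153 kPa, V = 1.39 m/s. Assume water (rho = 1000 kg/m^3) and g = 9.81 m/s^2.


Total head at each section: H = z + p/(rho*g) + V^2/(2g).
H1 = -11.8 + 458*1000/(1000*9.81) + 3.2^2/(2*9.81)
   = -11.8 + 46.687 + 0.5219
   = 35.409 m.
H2 = 7.4 + 153*1000/(1000*9.81) + 1.39^2/(2*9.81)
   = 7.4 + 15.596 + 0.0985
   = 23.095 m.
h_L = H1 - H2 = 35.409 - 23.095 = 12.314 m.

12.314
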